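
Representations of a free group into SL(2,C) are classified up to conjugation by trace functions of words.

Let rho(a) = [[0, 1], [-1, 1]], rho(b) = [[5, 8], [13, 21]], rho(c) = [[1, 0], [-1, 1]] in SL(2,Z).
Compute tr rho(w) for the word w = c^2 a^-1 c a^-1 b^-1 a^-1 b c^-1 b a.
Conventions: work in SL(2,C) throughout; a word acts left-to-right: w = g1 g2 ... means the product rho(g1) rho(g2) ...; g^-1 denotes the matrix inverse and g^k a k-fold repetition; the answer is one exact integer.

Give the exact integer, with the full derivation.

rho(c) = [[1, 0], [-1, 1]]
... * rho(c) = [[1, 0], [-1, 1]]  ->  [[1, 0], [-2, 1]]
... * rho(a^-1) = [[1, -1], [1, 0]]  ->  [[1, -1], [-1, 2]]
... * rho(c) = [[1, 0], [-1, 1]]  ->  [[2, -1], [-3, 2]]
... * rho(a^-1) = [[1, -1], [1, 0]]  ->  [[1, -2], [-1, 3]]
... * rho(b^-1) = [[21, -8], [-13, 5]]  ->  [[47, -18], [-60, 23]]
... * rho(a^-1) = [[1, -1], [1, 0]]  ->  [[29, -47], [-37, 60]]
... * rho(b) = [[5, 8], [13, 21]]  ->  [[-466, -755], [595, 964]]
... * rho(c^-1) = [[1, 0], [1, 1]]  ->  [[-1221, -755], [1559, 964]]
... * rho(b) = [[5, 8], [13, 21]]  ->  [[-15920, -25623], [20327, 32716]]
... * rho(a) = [[0, 1], [-1, 1]]  ->  [[25623, -41543], [-32716, 53043]]
tr = 25623 + 53043 = 78666

78666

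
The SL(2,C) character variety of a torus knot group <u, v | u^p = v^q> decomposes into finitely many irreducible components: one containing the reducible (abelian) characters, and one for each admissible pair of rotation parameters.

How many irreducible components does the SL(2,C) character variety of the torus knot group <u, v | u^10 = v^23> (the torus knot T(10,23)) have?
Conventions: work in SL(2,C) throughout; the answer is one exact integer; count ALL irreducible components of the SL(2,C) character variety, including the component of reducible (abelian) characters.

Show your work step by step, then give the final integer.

100

For T(10,23): irreducibility forces the central element u^10 = v^23 to one of +I, -I.
On an irreducible component, tr(u) is locked at 2*cos(pi*alpha/10) for some alpha in 1..9, and tr(v) at 2*cos(pi*beta/23) for some beta in 1..22.
The two central values (-1)^alpha I and (-1)^beta I must be the same matrix, so alpha and beta share a parity.
Counting: 5 odd alphas x 11 odd betas + 4 even alphas x 11 even betas = 55 + 44 = 99.
Total: 99 irreducible-character components + 1 reducible (abelian) component = 100.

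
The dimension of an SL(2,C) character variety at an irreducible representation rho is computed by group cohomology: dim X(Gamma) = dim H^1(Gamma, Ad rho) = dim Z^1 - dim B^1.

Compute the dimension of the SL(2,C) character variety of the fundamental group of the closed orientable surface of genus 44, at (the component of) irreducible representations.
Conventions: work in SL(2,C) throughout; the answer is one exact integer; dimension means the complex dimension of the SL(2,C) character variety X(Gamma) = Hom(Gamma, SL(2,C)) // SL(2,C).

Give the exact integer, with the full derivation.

Gamma = pi_1(Sigma_44) = < a_1, b_1, ..., a_44, b_44 | prod [a_i, b_i] > has 2g = 88 generators and 1 relator.
Before the relator condition, cocycle space has dim 3*88 = 264.
d_2 is surjective at irreducible rho (its cokernel H^2 is dual to H^0 = 0), so dim Z^1 = 264 - 3 = 261.
Coboundaries contribute dim B^1 = 3 (injective at irreducible rho).
dim H^1 = 261 - 3 = 258 = dim X.

258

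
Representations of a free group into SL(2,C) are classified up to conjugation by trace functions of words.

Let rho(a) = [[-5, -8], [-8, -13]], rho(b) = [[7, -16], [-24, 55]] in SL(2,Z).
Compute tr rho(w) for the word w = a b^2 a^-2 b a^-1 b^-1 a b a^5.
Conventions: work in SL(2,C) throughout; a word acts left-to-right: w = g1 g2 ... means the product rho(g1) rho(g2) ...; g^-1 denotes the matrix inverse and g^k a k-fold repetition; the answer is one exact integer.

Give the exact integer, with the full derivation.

-176345857383730776258

rho(a) = [[-5, -8], [-8, -13]]
... * rho(b) = [[7, -16], [-24, 55]]  ->  [[157, -360], [256, -587]]
... * rho(b) = [[7, -16], [-24, 55]]  ->  [[9739, -22312], [15880, -36381]]
... * rho(a^-1) = [[-13, 8], [8, -5]]  ->  [[-305103, 189472], [-497488, 308945]]
... * rho(a^-1) = [[-13, 8], [8, -5]]  ->  [[5482115, -3388184], [8938904, -5524629]]
... * rho(b) = [[7, -16], [-24, 55]]  ->  [[119691221, -274063960], [195163424, -446877059]]
... * rho(a^-1) = [[-13, 8], [8, -5]]  ->  [[-3748497553, 2327849568], [-6112140984, 3795692687]]
... * rho(b^-1) = [[55, 16], [24, 7]]  ->  [[-150298975783, -43681013872], [-245071129632, -71224406935]]
... * rho(a) = [[-5, -8], [-8, -13]]  ->  [[1100942989891, 1770244986600], [1795150903640, 2886486327211]]
... * rho(b) = [[7, -16], [-24, 55]]  ->  [[-34779278749163, 79748386424744], [-56709615527584, 130034333538365]]
... * rho(a) = [[-5, -8], [-8, -13]]  ->  [[-464090697652137, -758494793528368], [-756726590669000, -1236769411778073]]
... * rho(a) = [[-5, -8], [-8, -13]]  ->  [[8388411836487629, 13573157897085880], [13677788247569584, 22131815078466949]]
... * rho(a) = [[-5, -8], [-8, -13]]  ->  [[-150527322359125185, -243558347354017472], [-245443461865583512, -397135902000627009]]
... * rho(a) = [[-5, -8], [-8, -13]]  ->  [[2701103390627765701, 4370477094475228616], [4404304525332933632, 7126314420932819213]]
... * rho(a) = [[-5, -8], [-8, -13]]  ->  [[-48469333708940657433, -78425029353200097616], [-79032037994127221864, -127876523674790118825]]
tr = -48469333708940657433 + -127876523674790118825 = -176345857383730776258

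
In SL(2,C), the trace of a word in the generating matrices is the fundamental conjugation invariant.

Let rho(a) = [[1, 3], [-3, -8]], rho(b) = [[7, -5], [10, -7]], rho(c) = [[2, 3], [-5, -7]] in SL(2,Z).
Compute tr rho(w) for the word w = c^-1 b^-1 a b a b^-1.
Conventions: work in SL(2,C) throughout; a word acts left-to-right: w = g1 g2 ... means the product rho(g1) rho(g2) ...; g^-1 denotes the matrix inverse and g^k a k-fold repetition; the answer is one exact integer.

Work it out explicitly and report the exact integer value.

-1379906

rho(c^-1) = [[-7, -3], [5, 2]]
... * rho(b^-1) = [[-7, 5], [-10, 7]]  ->  [[79, -56], [-55, 39]]
... * rho(a) = [[1, 3], [-3, -8]]  ->  [[247, 685], [-172, -477]]
... * rho(b) = [[7, -5], [10, -7]]  ->  [[8579, -6030], [-5974, 4199]]
... * rho(a) = [[1, 3], [-3, -8]]  ->  [[26669, 73977], [-18571, -51514]]
... * rho(b^-1) = [[-7, 5], [-10, 7]]  ->  [[-926453, 651184], [645137, -453453]]
tr = -926453 + -453453 = -1379906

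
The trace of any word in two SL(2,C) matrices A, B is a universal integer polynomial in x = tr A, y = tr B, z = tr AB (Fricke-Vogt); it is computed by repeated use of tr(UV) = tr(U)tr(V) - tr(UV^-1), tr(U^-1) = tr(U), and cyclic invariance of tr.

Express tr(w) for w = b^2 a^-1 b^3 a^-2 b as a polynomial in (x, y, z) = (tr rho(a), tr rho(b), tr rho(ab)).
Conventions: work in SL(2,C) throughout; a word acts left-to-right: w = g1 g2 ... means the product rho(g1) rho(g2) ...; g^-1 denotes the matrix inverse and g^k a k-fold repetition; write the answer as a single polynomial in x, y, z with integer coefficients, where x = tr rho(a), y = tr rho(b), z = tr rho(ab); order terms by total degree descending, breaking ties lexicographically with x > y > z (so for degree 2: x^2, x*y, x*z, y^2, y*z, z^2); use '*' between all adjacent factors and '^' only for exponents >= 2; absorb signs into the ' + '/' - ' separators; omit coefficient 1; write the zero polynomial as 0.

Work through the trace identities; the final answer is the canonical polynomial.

tr(b^2) = tr(b)*tr(b) - tr(1) = y^2 - 2
next, tr(b^3) = tr(b)*tr(b^2) - tr(b) = y^3 - 3*y
and tr(b^4) = tr(b)*tr(b^3) - tr(b^2) = y^4 - 4*y^2 + 2
and tr(b^5) = tr(b)*tr(b^4) - tr(b^3) = y^5 - 5*y^3 + 5*y
tr(b^6) = tr(b)*tr(b^5) - tr(b^4) = y^6 - 6*y^4 + 9*y^2 - 2
next, tr(a b^2) = tr(b)*tr(a b) - tr(a) = y*z - x
tr(a b^3) = tr(b)*tr(a b^2) - tr(a b) = y^2*z - x*y - z
next, tr(b^2 a b^2) = tr(b)*tr(a b^3) - tr(a b^2) = y^3*z - x*y^2 - 2*y*z + x
tr(b^4 a b) = tr(b)*tr(b^2 a b^2) - tr(b^2 a b) = y^4*z - x*y^3 - 3*y^2*z + 2*x*y + z
tr(b^6 a) = tr(b)*tr(b^4 a b) - tr(b^4 a) = y^5*z - x*y^4 - 4*y^3*z + 3*x*y^2 + 3*y*z - x
tr(b^3 a^-1 b^3) = tr(b^6)*tr(a) - tr(b^6 a) = x*y^6 - y^5*z - 5*x*y^4 + 4*y^3*z + 6*x*y^2 - 3*y*z - x
tr(a b a b) = tr(a b)*tr(a b) - tr(1)   [split at repeated a] = z^2 - 2
and tr(a b a) = tr(a)*tr(b a) - tr(b) = x*z - y
and tr(a b^2 a b) = tr(b)*tr(a b a b) - tr(a b a) = y*z^2 - x*z - y
and tr(a^2) = tr(a)*tr(a) - tr(1) = x^2 - 2
and tr(a b^2 a) = tr(b)*tr(a^2 b) - tr(a^2) = x*y*z - x^2 - y^2 + 2
tr(b a b^2 a b) = tr(b)*tr(a b^2 a b) - tr(a b^2 a) = y^2*z^2 - 2*x*y*z + x^2 - 2
tr(b a b^3 a b) = tr(b)*tr(b a b^2 a b) - tr(b a b^2 a) = y^3*z^2 - 2*x*y^2*z + x^2*y - y*z^2 + x*z - y
next, tr(b a b^3 a) = tr(b)*tr(b a b a b) - tr(b a b a) = y^2*z^2 - x*y*z - y^2 - z^2 + 2
and tr(b^3 a b^3 a) = tr(b)*tr(b a b^3 a b) - tr(b a b^3 a) = y^4*z^2 - 2*x*y^3*z + x^2*y^2 - 2*y^2*z^2 + 2*x*y*z + z^2 - 2
tr(b^3 a^-1 b^3 a) = tr(b^3 a b^3)*tr(a) - tr(b^3 a b^3 a) = x*y^5*z - x^2*y^4 - y^4*z^2 - 2*x*y^3*z + 2*x^2*y^2 + 2*y^2*z^2 + x*y*z - x^2 - z^2 + 2
tr(b^3 a^-1 b^3 a^-1) = tr(b^3 a^-1 b^3)*tr(a) - tr(b^3 a^-1 b^3 a) = x^2*y^6 - 2*x*y^5*z - 4*x^2*y^4 + y^4*z^2 + 6*x*y^3*z + 4*x^2*y^2 - 2*y^2*z^2 - 4*x*y*z + z^2 - 2
tr(b^2 a^-1 b^3 a^-2 b) = tr(b^3 a^-1 b^3 a^-1)*tr(a) - tr(b^3 a^-1 b^3) = x^3*y^6 - 2*x^2*y^5*z - 4*x^3*y^4 - x*y^6 + x*y^4*z^2 + 6*x^2*y^3*z + y^5*z + 4*x^3*y^2 + 5*x*y^4 - 2*x*y^2*z^2 - 4*x^2*y*z - 4*y^3*z - 6*x*y^2 + x*z^2 + 3*y*z - x

x^3*y^6 - 2*x^2*y^5*z - 4*x^3*y^4 - x*y^6 + x*y^4*z^2 + 6*x^2*y^3*z + y^5*z + 4*x^3*y^2 + 5*x*y^4 - 2*x*y^2*z^2 - 4*x^2*y*z - 4*y^3*z - 6*x*y^2 + x*z^2 + 3*y*z - x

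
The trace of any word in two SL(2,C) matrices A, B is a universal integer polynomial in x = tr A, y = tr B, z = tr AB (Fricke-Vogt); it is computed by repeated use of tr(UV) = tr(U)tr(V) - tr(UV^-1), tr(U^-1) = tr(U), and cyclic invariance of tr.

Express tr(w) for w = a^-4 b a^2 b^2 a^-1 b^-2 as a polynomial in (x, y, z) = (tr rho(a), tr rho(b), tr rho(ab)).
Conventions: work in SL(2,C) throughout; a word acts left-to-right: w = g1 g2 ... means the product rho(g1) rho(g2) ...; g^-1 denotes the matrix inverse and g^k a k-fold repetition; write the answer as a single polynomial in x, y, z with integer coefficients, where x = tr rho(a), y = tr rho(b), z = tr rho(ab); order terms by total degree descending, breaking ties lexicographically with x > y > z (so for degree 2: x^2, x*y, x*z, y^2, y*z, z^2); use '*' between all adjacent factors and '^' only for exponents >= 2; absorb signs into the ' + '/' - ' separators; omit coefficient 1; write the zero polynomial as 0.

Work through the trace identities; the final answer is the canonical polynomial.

trace(a^2 b) = trace(a) * trace(b a) - trace(b)   [square of a] = x*z - y
trace(a^2) = trace(a) * trace(a) - trace(1)   [square of a] = x^2 - 2
trace(b a^2 b) = trace(b) * trace(a^2 b) - trace(a^2)   [square of b] = x*y*z - x^2 - y^2 + 2
trace(b a b a) = trace(b a) * trace(b a) - trace(1)   [split at a repeated b] = z^2 - 2
trace(b a b) = trace(b) * trace(a b) - trace(a)   [square of b] = y*z - x
trace(b a^2 b a) = trace(a) * trace(b a b a) - trace(b a b)   [square of a] = x*z^2 - y*z - x
trace(b a^2 b a^-1) = trace(b a^2 b) * trace(a) - trace(b a^2 b a)   [inverse elimination on a] = x^2*y*z - x^3 - x*y^2 - x*z^2 + y*z + 3*x
trace(a^-2 b a^2 b) = trace(b a^2 b a^-1) * trace(a) - trace(b a^2 b)   [inverse elimination on a] = x^3*y*z - x^4 - x^2*y^2 - x^2*z^2 + 4*x^2 + y^2 - 2
trace(a^-3 b a^2 b) = trace(a^-2 b a^2 b) * trace(a) - trace(a^-2 b a^2 b a)   [inverse elimination on a] = x^4*y*z - x^5 - x^3*y^2 - x^3*z^2 - x^2*y*z + 5*x^3 + 2*x*y^2 + x*z^2 - y*z - 5*x
trace(a^2 b^2 a) = trace(a) * trace(b^2 a^2) - trace(b^2 a)   [square of a] = x^2*y*z - x^3 - x*y^2 - y*z + 3*x
trace(b^2 a b a) = trace(b) * trace(a b a b) - trace(a b a)   [square of b] = y*z^2 - x*z - y
trace(b^2 a b) = trace(b) * trace(b a b) - trace(b a)   [square of b] = y^2*z - x*y - z
trace(b a^2 b^2 a) = trace(a) * trace(b^2 a b a) - trace(b^2 a b)   [square of a] = x*y*z^2 - x^2*z - y^2*z + z
trace(b a^2 b^2) = trace(b) * trace(a^2 b^2) - trace(a^2 b)   [square of b] = x*y^2*z - x^2*y - y^3 - x*z + 3*y
trace(a b a^2 b^2 a) = trace(a) * trace(b a^2 b^2 a) - trace(b a^2 b^2)   [square of a] = x^2*y*z^2 - x^3*z - 2*x*y^2*z + x^2*y + y^3 + 2*x*z - 3*y
trace(a b a b a b) = trace(b a b a) * trace(b a) - trace(a b)   [split at a repeated b] = z^3 - 3*z
trace(b^2 a b a b a) = trace(b) * trace(a b a b a b) - trace(a b a b a)   [square of b] = y*z^3 - x*z^2 - 2*y*z + x
trace(b^2 a b a b) = trace(b) * trace(b a b a b) - trace(b a b a)   [square of b] = y^2*z^2 - x*y*z - y^2 - z^2 + 2
trace(a b a^2 b^2 a b) = trace(a) * trace(b^2 a b a b a) - trace(b^2 a b a b)   [square of a] = x*y*z^3 - x^2*z^2 - y^2*z^2 - x*y*z + x^2 + y^2 + z^2 - 2
trace(b a^2 b^2 a b^-1 a) = trace(a b a^2 b^2 a) * trace(b) - trace(a b a^2 b^2 a b)   [inverse elimination on b] = x^2*y^2*z^2 - x^3*y*z - 2*x*y^3*z - x*y*z^3 + x^2*y^2 + x^2*z^2 + y^4 + y^2*z^2 + 3*x*y*z - x^2 - 4*y^2 - z^2 + 2
trace(a^-1 b a^2 b^2 a b^-1) = trace(b a^2 b^2 a b^-1) * trace(a) - trace(b a^2 b^2 a b^-1 a)   [inverse elimination on a] = -x^2*y^2*z^2 + 2*x^3*y*z + 2*x*y^3*z + x*y*z^3 - x^4 - 2*x^2*y^2 - x^2*z^2 - y^4 - y^2*z^2 - 4*x*y*z + 4*x^2 + 4*y^2 + z^2 - 2
trace(a^-2 b a^2 b^2 a b^-1) = trace(a^-1 b a^2 b^2 a b^-1) * trace(a) - trace(a^-1 b a^2 b^2 a b^-1 a)   [inverse elimination on a] = -x^3*y^2*z^2 + 2*x^4*y*z + 2*x^2*y^3*z + x^2*y*z^3 - x^5 - 2*x^3*y^2 - x^3*z^2 - x*y^4 - x*y^2*z^2 - 5*x^2*y*z + 5*x^3 + 5*x*y^2 + x*z^2 + y*z - 5*x
trace(b^-1 a^-3 b a^2 b^2 a) = trace(a^-2 b a^2 b^2 a b^-1) * trace(a) - trace(a^-2 b a^2 b^2 a b^-1 a)   [inverse elimination on a] = -x^4*y^2*z^2 + 2*x^5*y*z + 2*x^3*y^3*z + x^3*y*z^3 - x^6 - 2*x^4*y^2 - x^4*z^2 - x^2*y^4 - 7*x^3*y*z - 2*x*y^3*z - x*y*z^3 + 6*x^4 + 7*x^2*y^2 + 2*x^2*z^2 + y^4 + y^2*z^2 + 5*x*y*z - 9*x^2 - 4*y^2 - z^2 + 2
trace(a^-3 b a^2 b^2 a^-1 b^-1) = trace(b^-1 a^-3 b a^2 b^2) * trace(a) - trace(b^-1 a^-3 b a^2 b^2 a)   [inverse elimination on a] = x^4*y^2*z^2 - x^5*y*z - 2*x^3*y^3*z - x^3*y*z^3 + x^4*y^2 + x^2*y^4 + 6*x^3*y*z + 2*x*y^3*z + x*y*z^3 - x^4 - 5*x^2*y^2 - x^2*z^2 - y^4 - y^2*z^2 - 6*x*y*z + 4*x^2 + 4*y^2 + z^2 - 2
trace(b a b a^2 b^2) = trace(b) * trace(a b a^2 b^2) - trace(a b a^2 b)   [square of b] = x*y^2*z^2 - x^2*y*z - y^3*z - x*z^2 + 2*y*z + x
trace(a b a^2 b^2 a^-1 b) = trace(b a b a^2 b^2) * trace(a) - trace(b a b a^2 b^2 a)   [inverse elimination on a] = x^2*y^2*z^2 - x^3*y*z - x*y^3*z - x*y*z^3 + y^2*z^2 + 3*x*y*z - y^2 - z^2 + 2
trace(b a^2 b^2 a^-1 b^-1 a) = trace(a b a^2 b^2 a^-1) * trace(b) - trace(a b a^2 b^2 a^-1 b)   [inverse elimination on b] = -x^2*y^2*z^2 + x^3*y*z + 2*x*y^3*z + x*y*z^3 - x^2*y^2 - y^4 - y^2*z^2 - 4*x*y*z + 4*y^2 + z^2 - 2
trace(a^-1 b a^2 b^2 a^-1 b^-1) = trace(b a^2 b^2 a^-1 b^-1) * trace(a) - trace(b a^2 b^2 a^-1 b^-1 a)   [inverse elimination on a] = x^2*y^2*z^2 - x^3*y*z - 2*x*y^3*z - x*y*z^3 + x^2*y^2 + y^4 + y^2*z^2 + 5*x*y*z - x^2 - 4*y^2 - z^2 + 2
trace(a^-2 b a^2 b^2 a^-1 b^-1) = trace(a^-1 b a^2 b^2 a^-1 b^-1) * trace(a) - trace(a^-1 b a^2 b^2 a^-1 b^-1 a)   [inverse elimination on a] = x^3*y^2*z^2 - x^4*y*z - 2*x^2*y^3*z - x^2*y*z^3 + x^3*y^2 + x*y^4 + x*y^2*z^2 + 5*x^2*y*z - x^3 - 4*x*y^2 - x*z^2 - y*z + 3*x
trace(a^-4 b a^2 b^2 a^-1 b^-1) = trace(a^-3 b a^2 b^2 a^-1 b^-1) * trace(a) - trace(a^-3 b a^2 b^2 a^-1 b^-1 a)   [inverse elimination on a] = x^5*y^2*z^2 - x^6*y*z - 2*x^4*y^3*z - x^4*y*z^3 + x^5*y^2 + x^3*y^4 - x^3*y^2*z^2 + 7*x^4*y*z + 4*x^2*y^3*z + 2*x^2*y*z^3 - x^5 - 6*x^3*y^2 - x^3*z^2 - 2*x*y^4 - 2*x*y^2*z^2 - 11*x^2*y*z + 5*x^3 + 8*x*y^2 + 2*x*z^2 + y*z - 5*x
trace(a^-1 b a^2 b^2) = trace(b a^2 b^2) * trace(a) - trace(b a^2 b^2 a)   [inverse elimination on a] = x^2*y^2*z - x^3*y - x*y^3 - x*y*z^2 + y^2*z + 3*x*y - z
trace(b a^2 b^2 a^-2) = trace(a^-1 b a^2 b^2) * trace(a) - trace(a^-1 b a^2 b^2 a)   [inverse elimination on a] = x^3*y^2*z - x^4*y - x^2*y^3 - x^2*y*z^2 + 4*x^2*y + y^3 - 3*y
trace(a^-3 b a^2 b^2) = trace(b a^2 b^2 a^-2) * trace(a) - trace(b a^2 b^2 a^-1)   [inverse elimination on a] = x^4*y^2*z - x^5*y - x^3*y^3 - x^3*y*z^2 - x^2*y^2*z + 5*x^3*y + 2*x*y^3 + x*y*z^2 - y^2*z - 6*x*y + z
trace(a^-3 b a^2 b^2 a^-1) = trace(a^-3 b a^2 b^2) * trace(a) - trace(a^-3 b a^2 b^2 a)   [inverse elimination on a] = x^5*y^2*z - x^6*y - x^4*y^3 - x^4*y*z^2 - 2*x^3*y^2*z + 6*x^4*y + 3*x^2*y^3 + 2*x^2*y*z^2 - x*y^2*z - 10*x^2*y - y^3 + x*z + 3*y
trace(a^-4 b a^2 b^2 a^-1) = trace(a^-3 b a^2 b^2 a^-1) * trace(a) - trace(a^-3 b a^2 b^2)   [inverse elimination on a] = x^6*y^2*z - x^7*y - x^5*y^3 - x^5*y*z^2 - 3*x^4*y^2*z + 7*x^5*y + 4*x^3*y^3 + 3*x^3*y*z^2 - 15*x^3*y - 3*x*y^3 - x*y*z^2 + x^2*z + y^2*z + 9*x*y - z
trace(a^-4 b a^2 b^2 a^-1 b^-2) = trace(a^-4 b a^2 b^2 a^-1 b^-1) * trace(b) - trace(a^-4 b a^2 b^2 a^-1)   [inverse elimination on b] = x^5*y^3*z^2 - 2*x^6*y^2*z - 2*x^4*y^4*z - x^4*y^2*z^3 + x^7*y + 2*x^5*y^3 + x^5*y*z^2 + x^3*y^5 - x^3*y^3*z^2 + 10*x^4*y^2*z + 4*x^2*y^4*z + 2*x^2*y^2*z^3 - 8*x^5*y - 10*x^3*y^3 - 4*x^3*y*z^2 - 2*x*y^5 - 2*x*y^3*z^2 - 11*x^2*y^2*z + 20*x^3*y + 11*x*y^3 + 3*x*y*z^2 - x^2*z - 14*x*y + z

x^5*y^3*z^2 - 2*x^6*y^2*z - 2*x^4*y^4*z - x^4*y^2*z^3 + x^7*y + 2*x^5*y^3 + x^5*y*z^2 + x^3*y^5 - x^3*y^3*z^2 + 10*x^4*y^2*z + 4*x^2*y^4*z + 2*x^2*y^2*z^3 - 8*x^5*y - 10*x^3*y^3 - 4*x^3*y*z^2 - 2*x*y^5 - 2*x*y^3*z^2 - 11*x^2*y^2*z + 20*x^3*y + 11*x*y^3 + 3*x*y*z^2 - x^2*z - 14*x*y + z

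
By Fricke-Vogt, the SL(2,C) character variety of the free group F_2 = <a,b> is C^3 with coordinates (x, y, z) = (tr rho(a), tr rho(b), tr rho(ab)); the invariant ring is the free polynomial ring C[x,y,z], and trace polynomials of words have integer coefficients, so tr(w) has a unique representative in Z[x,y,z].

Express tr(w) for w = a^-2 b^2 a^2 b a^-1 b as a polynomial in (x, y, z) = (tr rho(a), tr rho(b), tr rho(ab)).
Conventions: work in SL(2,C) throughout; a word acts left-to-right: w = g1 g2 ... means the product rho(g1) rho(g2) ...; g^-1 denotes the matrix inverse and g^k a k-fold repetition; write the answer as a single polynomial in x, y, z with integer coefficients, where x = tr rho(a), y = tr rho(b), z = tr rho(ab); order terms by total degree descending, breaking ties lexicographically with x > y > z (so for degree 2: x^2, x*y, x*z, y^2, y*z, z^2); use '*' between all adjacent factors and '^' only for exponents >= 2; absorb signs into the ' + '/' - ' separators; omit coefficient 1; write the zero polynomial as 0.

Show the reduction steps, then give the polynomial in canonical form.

x^4*y^3*z - x^5*y^2 - x^3*y^4 - 2*x^3*y^2*z^2 + x^4*y*z + x^2*y^3*z + x^2*y*z^3 + 4*x^3*y^2 + x*y^4 - 4*x^2*y*z - y^3*z - 3*x*y^2 + 2*y*z + x

trace(a b^2) = trace(b) trace(a b) - trace(a) = y*z - x
next, trace(a b^3) = trace(b) trace(a b^2) - trace(a b) = y^2*z - x*y - z
and trace(b^4 a) = trace(b) trace(a b^3) - trace(a b^2) = y^3*z - x*y^2 - 2*y*z + x
trace(b^2) = trace(b) trace(b) - trace(1) = y^2 - 2
and trace(b^3) = trace(b) trace(b^2) - trace(b) = y^3 - 3*y
trace(b^4) = trace(b) trace(b^3) - trace(b^2) = y^4 - 4*y^2 + 2
and trace(b^3 a^2 b) = trace(a) trace(b^4 a) - trace(b^4) = x*y^3*z - x^2*y^2 - y^4 - 2*x*y*z + x^2 + 4*y^2 - 2
trace(b a b a) = trace(a b) trace(a b) - trace(1)   [split at repeated a] = z^2 - 2
next, trace(a^2 b a b) = trace(a) trace(b a b a) - trace(b a b) = x*z^2 - y*z - x
and trace(a b a) = trace(a) trace(b a) - trace(b) = x*z - y
next, trace(a^2 b a) = trace(a) trace(a b a) - trace(a b) = x^2*z - x*y - z
trace(a^2 b a b^2) = trace(b) trace(a^2 b a b) - trace(a^2 b a) = x*y*z^2 - x^2*z - y^2*z + z
next, trace(b^3 a^2 b a) = trace(b) trace(a^2 b a b^2) - trace(a^2 b a b) = x*y^2*z^2 - x^2*y*z - y^3*z - x*z^2 + 2*y*z + x
trace(b^2 a^2 b a^-1 b) = trace(b^3 a^2 b) trace(a) - trace(b^3 a^2 b a) = x^2*y^3*z - x^3*y^2 - x*y^4 - x*y^2*z^2 - x^2*y*z + y^3*z + x^3 + 4*x*y^2 + x*z^2 - 2*y*z - 3*x
and trace(b^2 a b a) = trace(b) trace(a b a b) - trace(a b a) = y*z^2 - x*z - y
trace(a^2 b^2 a b) = trace(a) trace(b^2 a b a) - trace(b^2 a b) = x*y*z^2 - x^2*z - y^2*z + z
trace(a^2) = trace(a) trace(a) - trace(1) = x^2 - 2
and trace(a^3) = trace(a) trace(a^2) - trace(a) = x^3 - 3*x
trace(a^2 b^2 a) = trace(b) trace(a^3 b) - trace(a^3) = x^2*y*z - x^3 - x*y^2 - y*z + 3*x
and trace(b a b^2 a^2 b) = trace(b) trace(a^2 b^2 a b) - trace(a^2 b^2 a) = x*y^2*z^2 - 2*x^2*y*z - y^3*z + x^3 + x*y^2 + 2*y*z - 3*x
and trace(b a b a b a) = trace(b a b a) trace(b a) - trace(a b)   [split at repeated b] = z^3 - 3*z
trace(a^2 b a b a b) = trace(a) trace(b a b a b a) - trace(b a b a b) = x*z^3 - y*z^2 - 2*x*z + y
trace(a^2 b a b a) = trace(a) trace(b a b a^2) - trace(b a b a) = x^2*z^2 - x*y*z - x^2 - z^2 + 2
trace(b a b^2 a^2 b a) = trace(b) trace(a^2 b a b a b) - trace(a^2 b a b a) = x*y*z^3 - x^2*z^2 - y^2*z^2 - x*y*z + x^2 + y^2 + z^2 - 2
and trace(b^2 a^2 b a^-1 b a) = trace(b a b^2 a^2 b) trace(a) - trace(b a b^2 a^2 b a) = x^2*y^2*z^2 - 2*x^3*y*z - x*y^3*z - x*y*z^3 + x^4 + x^2*y^2 + x^2*z^2 + y^2*z^2 + 3*x*y*z - 4*x^2 - y^2 - z^2 + 2
next, trace(a^-1 b^2 a^2 b a^-1 b) = trace(b^2 a^2 b a^-1 b) trace(a) - trace(b^2 a^2 b a^-1 b a) = x^3*y^3*z - x^4*y^2 - x^2*y^4 - 2*x^2*y^2*z^2 + x^3*y*z + 2*x*y^3*z + x*y*z^3 + 3*x^2*y^2 - y^2*z^2 - 5*x*y*z + x^2 + y^2 + z^2 - 2
trace(a^-2 b^2 a^2 b a^-1 b) = trace(a^-1 b^2 a^2 b a^-1 b) trace(a) - trace(a^-1 b^2 a^2 b a^-1 b a) = x^4*y^3*z - x^5*y^2 - x^3*y^4 - 2*x^3*y^2*z^2 + x^4*y*z + x^2*y^3*z + x^2*y*z^3 + 4*x^3*y^2 + x*y^4 - 4*x^2*y*z - y^3*z - 3*x*y^2 + 2*y*z + x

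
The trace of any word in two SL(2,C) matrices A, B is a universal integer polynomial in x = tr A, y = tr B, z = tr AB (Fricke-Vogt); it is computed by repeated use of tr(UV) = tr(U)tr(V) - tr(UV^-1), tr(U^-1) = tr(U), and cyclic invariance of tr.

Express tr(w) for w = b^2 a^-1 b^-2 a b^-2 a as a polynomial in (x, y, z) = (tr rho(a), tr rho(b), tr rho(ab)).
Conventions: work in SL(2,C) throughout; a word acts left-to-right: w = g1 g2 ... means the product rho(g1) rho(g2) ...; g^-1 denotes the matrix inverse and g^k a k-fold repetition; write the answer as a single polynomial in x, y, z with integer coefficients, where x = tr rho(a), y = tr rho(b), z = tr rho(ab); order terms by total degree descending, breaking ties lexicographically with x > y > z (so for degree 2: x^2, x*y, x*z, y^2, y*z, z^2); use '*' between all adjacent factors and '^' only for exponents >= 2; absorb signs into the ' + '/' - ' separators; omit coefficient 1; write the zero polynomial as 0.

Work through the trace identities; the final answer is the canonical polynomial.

tr(a b a) = tr(a) tr(b a) - tr(b) = x*z - y
so tr(a b a b) = tr(b a) tr(b a) - tr(1) = z^2 - 2
tr(a b^-1 a b) = tr(a b a) tr(b) - tr(a b a b) = x*y*z - y^2 - z^2 + 2
tr(b^2 a) = tr(b) tr(a b) - tr(a) = y*z - x
so tr(b^2) = tr(b) tr(b) - tr(1) = y^2 - 2
tr(a b^2 a) = tr(a) tr(b^2 a) - tr(b^2) = x*y*z - x^2 - y^2 + 2
tr(a^2 b^2 a) = tr(a) tr(a b^2 a) - tr(a b^2) = x^2*y*z - x^3 - x*y^2 - y*z + 3*x
reduce: tr(a b a^2 b) = tr(a) tr(b a b a) - tr(b a b) = x*z^2 - y*z - x
tr(a b a^2) = tr(a) tr(a b a) - tr(a b) = x^2*z - x*y - z
tr(a^2 b^2 a b) = tr(b) tr(a b a^2 b) - tr(a b a^2) = x*y*z^2 - x^2*z - y^2*z + z
reduce: tr(a b^2 a b^-1 a) = tr(a^2 b^2 a) tr(b) - tr(a^2 b^2 a b) = x^2*y^2*z - x^3*y - x*y^3 - x*y*z^2 + x^2*z + 3*x*y - z
reduce: tr(a b a b^2 a) = tr(b) tr(a^2 b a b) - tr(a^2 b a) = x*y*z^2 - x^2*z - y^2*z + z
tr(a b a b a b) = tr(a b) tr(a b a b) - tr(a^-1 b^-1) = z^3 - 3*z
so tr(a b a b^2 a b) = tr(b) tr(a b a b a b) - tr(a b a b a) = y*z^3 - x*z^2 - 2*y*z + x
tr(a b^2 a b^-1 a b) = tr(a b a b^2 a) tr(b) - tr(a b a b^2 a b) = x*y^2*z^2 - x^2*y*z - y^3*z - y*z^3 + x*z^2 + 3*y*z - x
tr(b^-1 a b^-1 a b^2 a) = tr(a b^2 a b^-1 a) tr(b) - tr(a b^2 a b^-1 a b) = x^2*y^3*z - x^3*y^2 - x*y^4 - 2*x*y^2*z^2 + 2*x^2*y*z + y^3*z + y*z^3 + 3*x*y^2 - x*z^2 - 4*y*z + x
reduce: tr(a b^2 a^-1 b^-1 a b^-1) = tr(b^-1 a b^-1 a b^2) tr(a) - tr(b^-1 a b^-1 a b^2 a) = -x^2*y^3*z + x^3*y^2 + x*y^4 + 2*x*y^2*z^2 - x^2*y*z - y^3*z - y*z^3 - 4*x*y^2 + 4*y*z + x
reduce: tr(a b^2 a^-1 b^-1 a) = tr(b^-1 a^2 b^2) tr(a) - tr(b^-1 a^2 b^2 a) = -x^2*y^2*z + x^3*y + x*y^3 + x*y*z^2 - 4*x*y + z
reduce: tr(b^-1 a b^-2 a b^2 a^-1) = tr(a b^2 a^-1 b^-1 a b^-1) tr(b) - tr(a b^2 a^-1 b^-1 a) = -x^2*y^4*z + x^3*y^3 + x*y^5 + 2*x*y^3*z^2 - y^4*z - y^2*z^3 - x^3*y - 5*x*y^3 - x*y*z^2 + 4*y^2*z + 5*x*y - z
reduce: tr(b^2 a^-1 b^-2 a b^-2 a) = tr(b^-1 a b^-2 a b^2 a^-1) tr(b) - tr(b^-1 a b^-2 a b^2 a^-1 b) = -x^2*y^5*z + x^3*y^4 + x*y^6 + 2*x*y^4*z^2 - y^5*z - y^3*z^3 - x^3*y^2 - 5*x*y^4 - x*y^2*z^2 + 4*y^3*z + 5*x*y^2 - y*z - x

-x^2*y^5*z + x^3*y^4 + x*y^6 + 2*x*y^4*z^2 - y^5*z - y^3*z^3 - x^3*y^2 - 5*x*y^4 - x*y^2*z^2 + 4*y^3*z + 5*x*y^2 - y*z - x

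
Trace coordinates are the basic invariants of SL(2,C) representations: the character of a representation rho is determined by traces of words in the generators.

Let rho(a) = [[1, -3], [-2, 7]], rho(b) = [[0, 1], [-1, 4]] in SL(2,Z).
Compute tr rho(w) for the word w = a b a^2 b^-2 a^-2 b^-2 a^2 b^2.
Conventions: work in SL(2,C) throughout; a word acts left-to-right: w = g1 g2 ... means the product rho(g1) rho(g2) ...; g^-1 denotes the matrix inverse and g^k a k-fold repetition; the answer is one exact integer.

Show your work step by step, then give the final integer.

rho(a) = [[1, -3], [-2, 7]]
... * rho(b) = [[0, 1], [-1, 4]]  ->  [[3, -11], [-7, 26]]
... * rho(a) = [[1, -3], [-2, 7]]  ->  [[25, -86], [-59, 203]]
... * rho(a) = [[1, -3], [-2, 7]]  ->  [[197, -677], [-465, 1598]]
... * rho(b^-1) = [[4, -1], [1, 0]]  ->  [[111, -197], [-262, 465]]
... * rho(b^-1) = [[4, -1], [1, 0]]  ->  [[247, -111], [-583, 262]]
... * rho(a^-1) = [[7, 3], [2, 1]]  ->  [[1507, 630], [-3557, -1487]]
... * rho(a^-1) = [[7, 3], [2, 1]]  ->  [[11809, 5151], [-27873, -12158]]
... * rho(b^-1) = [[4, -1], [1, 0]]  ->  [[52387, -11809], [-123650, 27873]]
... * rho(b^-1) = [[4, -1], [1, 0]]  ->  [[197739, -52387], [-466727, 123650]]
... * rho(a) = [[1, -3], [-2, 7]]  ->  [[302513, -959926], [-714027, 2265731]]
... * rho(a) = [[1, -3], [-2, 7]]  ->  [[2222365, -7627021], [-5245489, 18002198]]
... * rho(b) = [[0, 1], [-1, 4]]  ->  [[7627021, -28285719], [-18002198, 66763303]]
... * rho(b) = [[0, 1], [-1, 4]]  ->  [[28285719, -105515855], [-66763303, 249051014]]
tr = 28285719 + 249051014 = 277336733

277336733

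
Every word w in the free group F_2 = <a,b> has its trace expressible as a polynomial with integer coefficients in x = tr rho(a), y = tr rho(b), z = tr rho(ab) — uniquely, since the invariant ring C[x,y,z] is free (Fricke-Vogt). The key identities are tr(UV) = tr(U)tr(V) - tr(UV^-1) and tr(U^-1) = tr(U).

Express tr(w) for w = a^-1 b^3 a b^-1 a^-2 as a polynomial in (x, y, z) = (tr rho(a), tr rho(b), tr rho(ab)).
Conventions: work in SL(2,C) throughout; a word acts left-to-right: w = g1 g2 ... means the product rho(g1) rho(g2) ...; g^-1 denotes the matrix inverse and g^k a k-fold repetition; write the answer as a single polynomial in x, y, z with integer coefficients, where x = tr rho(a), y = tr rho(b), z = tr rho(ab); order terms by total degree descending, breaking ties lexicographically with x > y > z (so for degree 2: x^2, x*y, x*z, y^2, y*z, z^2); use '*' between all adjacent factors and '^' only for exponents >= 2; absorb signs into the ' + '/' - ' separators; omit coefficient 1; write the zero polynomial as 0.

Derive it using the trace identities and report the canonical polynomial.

trace(b^2) = trace(b) trace(b) - trace(1) = y^2 - 2
reduce: trace(b^3) = trace(b) trace(b^2) - trace(b) = y^3 - 3*y
reduce: trace(a b^2) = trace(b) trace(a b) - trace(a) = y*z - x
trace(b^2 a b) = trace(b) trace(a b^2) - trace(a b) = y^2*z - x*y - z
trace(b^3 a b) = trace(b) trace(b^2 a b) - trace(b^2 a) = y^3*z - x*y^2 - 2*y*z + x
so trace(a b a b) = trace(a b) trace(a b) - trace(1)   [split at repeated a] = z^2 - 2
so trace(a b a) = trace(a) trace(b a) - trace(b) = x*z - y
trace(a b a b^2) = trace(b) trace(a b a b) - trace(a b a) = y*z^2 - x*z - y
trace(b^3 a b a) = trace(b) trace(a b a b^2) - trace(a b a b) = y^2*z^2 - x*y*z - y^2 - z^2 + 2
so trace(a^-1 b^3 a b) = trace(b^3 a b) trace(a) - trace(b^3 a b a) = x*y^3*z - x^2*y^2 - y^2*z^2 - x*y*z + x^2 + y^2 + z^2 - 2
trace(b^3 a b^-1 a^-1) = trace(a^-1 b^3 a) trace(b) - trace(a^-1 b^3 a b) = -x*y^3*z + x^2*y^2 + y^4 + y^2*z^2 + x*y*z - x^2 - 4*y^2 - z^2 + 2
reduce: trace(a^-2 b^3 a b^-1) = trace(b^3 a b^-1 a^-1) trace(a) - trace(b^3 a b^-1) = -x^2*y^3*z + x^3*y^2 + x*y^4 + x*y^2*z^2 + x^2*y*z - x^3 - 4*x*y^2 - x*z^2 - y*z + 3*x
so trace(a^-1 b^3 a b^-1 a^-2) = trace(a^-2 b^3 a b^-1) trace(a) - trace(a^-2 b^3 a b^-1 a) = -x^3*y^3*z + x^4*y^2 + x^2*y^4 + x^2*y^2*z^2 + x^3*y*z + x*y^3*z - x^4 - 5*x^2*y^2 - x^2*z^2 - y^4 - y^2*z^2 - 2*x*y*z + 4*x^2 + 4*y^2 + z^2 - 2

-x^3*y^3*z + x^4*y^2 + x^2*y^4 + x^2*y^2*z^2 + x^3*y*z + x*y^3*z - x^4 - 5*x^2*y^2 - x^2*z^2 - y^4 - y^2*z^2 - 2*x*y*z + 4*x^2 + 4*y^2 + z^2 - 2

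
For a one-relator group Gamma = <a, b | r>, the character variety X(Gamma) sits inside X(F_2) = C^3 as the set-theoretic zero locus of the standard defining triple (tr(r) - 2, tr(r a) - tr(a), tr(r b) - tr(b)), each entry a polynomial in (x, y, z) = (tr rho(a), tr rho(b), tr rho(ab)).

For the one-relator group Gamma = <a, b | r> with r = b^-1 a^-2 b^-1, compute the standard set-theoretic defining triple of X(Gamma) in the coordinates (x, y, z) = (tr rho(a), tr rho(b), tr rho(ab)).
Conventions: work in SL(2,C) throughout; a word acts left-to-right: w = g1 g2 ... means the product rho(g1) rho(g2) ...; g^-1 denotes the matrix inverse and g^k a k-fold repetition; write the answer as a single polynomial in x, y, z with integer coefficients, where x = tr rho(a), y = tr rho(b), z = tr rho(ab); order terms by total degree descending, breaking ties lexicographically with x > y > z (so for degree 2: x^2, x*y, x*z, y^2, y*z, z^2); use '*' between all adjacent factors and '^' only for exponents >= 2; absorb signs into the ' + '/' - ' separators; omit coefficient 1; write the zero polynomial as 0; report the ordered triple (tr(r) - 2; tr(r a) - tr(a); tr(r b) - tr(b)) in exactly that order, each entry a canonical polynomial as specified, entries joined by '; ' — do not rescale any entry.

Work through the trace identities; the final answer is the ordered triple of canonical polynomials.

trace(a^-1) = trace(a) = x
so trace(a^-1 b) = trace(b) * trace(a) - trace(b a) = x*y - z
reduce: trace(b^-1 a^-1) = trace(a^-1) * trace(b) - trace(a^-1 b) = z
so trace(a^-2 b^-1) = trace(b^-1 a^-1) * trace(a) - trace(b^-1) = x*z - y
trace(a^-2) = trace(a^-1) * trace(a) - trace(1) = x^2 - 2
trace(b^-1 a^-2 b^-1) = trace(a^-2 b^-1) * trace(b) - trace(a^-2) = x*y*z - x^2 - y^2 + 2
so trace(a b a b) = trace(b a) * trace(b a) - trace(1) = z^2 - 2
reduce: trace(b^-1 a b a) = trace(a b a) * trace(b) - trace(a b a b) = x*y*z - y^2 - z^2 + 2
trace(a^-1 b^-1 a b) = trace(b^-1 a b) * trace(a) - trace(b^-1 a b a) = -x*y*z + x^2 + y^2 + z^2 - 2
trace(a^-2 b^-1 a b) = trace(a^-1 b^-1 a b) * trace(a) - trace(a^-1 b^-1 a b a) = -x^2*y*z + x^3 + x*y^2 + x*z^2 - 3*x
reduce: trace(b^-1 a^-2 b^-1 a) = trace(a^-2 b^-1 a) * trace(b) - trace(a^-2 b^-1 a b) = x^2*y*z - x^3 - x*y^2 - x*z^2 + y*z + 3*x
assemble the triple (trace(r) - 2; trace(r a) - x; trace(r b) - y)

x*y*z - x^2 - y^2; x^2*y*z - x^3 - x*y^2 - x*z^2 + y*z + 2*x; x*z - 2*y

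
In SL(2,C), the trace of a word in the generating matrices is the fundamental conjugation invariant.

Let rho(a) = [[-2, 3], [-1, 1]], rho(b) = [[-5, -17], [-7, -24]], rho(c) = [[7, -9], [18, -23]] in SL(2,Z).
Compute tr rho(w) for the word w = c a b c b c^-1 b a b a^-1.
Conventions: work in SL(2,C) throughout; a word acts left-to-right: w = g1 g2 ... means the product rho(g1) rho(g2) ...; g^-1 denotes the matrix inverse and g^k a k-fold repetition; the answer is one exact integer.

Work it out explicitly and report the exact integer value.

-1168917504

rho(c) = [[7, -9], [18, -23]]
... * rho(a) = [[-2, 3], [-1, 1]]  ->  [[-5, 12], [-13, 31]]
... * rho(b) = [[-5, -17], [-7, -24]]  ->  [[-59, -203], [-152, -523]]
... * rho(c) = [[7, -9], [18, -23]]  ->  [[-4067, 5200], [-10478, 13397]]
... * rho(b) = [[-5, -17], [-7, -24]]  ->  [[-16065, -55661], [-41389, -143402]]
... * rho(c^-1) = [[-23, 9], [-18, 7]]  ->  [[1371393, -534212], [3533183, -1376315]]
... * rho(b) = [[-5, -17], [-7, -24]]  ->  [[-3117481, -10492593], [-8031710, -27032551]]
... * rho(a) = [[-2, 3], [-1, 1]]  ->  [[16727555, -19845036], [43095971, -51127681]]
... * rho(b) = [[-5, -17], [-7, -24]]  ->  [[55277477, 191912429], [142413912, 494432837]]
... * rho(a^-1) = [[1, -3], [1, -2]]  ->  [[247189906, -549657289], [636846749, -1416107410]]
tr = 247189906 + -1416107410 = -1168917504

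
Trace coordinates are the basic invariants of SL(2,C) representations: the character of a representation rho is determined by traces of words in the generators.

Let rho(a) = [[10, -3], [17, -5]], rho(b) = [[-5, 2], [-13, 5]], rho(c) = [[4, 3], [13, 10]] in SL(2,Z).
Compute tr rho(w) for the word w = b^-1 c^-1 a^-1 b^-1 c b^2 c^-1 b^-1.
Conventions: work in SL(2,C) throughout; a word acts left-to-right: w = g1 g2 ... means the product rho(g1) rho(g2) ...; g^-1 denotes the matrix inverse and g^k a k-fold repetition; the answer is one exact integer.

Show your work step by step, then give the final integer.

6

rho(b^-1) = [[5, -2], [13, -5]]
... * rho(c^-1) = [[10, -3], [-13, 4]]  ->  [[76, -23], [195, -59]]
... * rho(a^-1) = [[-5, 3], [-17, 10]]  ->  [[11, -2], [28, -5]]
... * rho(b^-1) = [[5, -2], [13, -5]]  ->  [[29, -12], [75, -31]]
... * rho(c) = [[4, 3], [13, 10]]  ->  [[-40, -33], [-103, -85]]
... * rho(b) = [[-5, 2], [-13, 5]]  ->  [[629, -245], [1620, -631]]
... * rho(b) = [[-5, 2], [-13, 5]]  ->  [[40, 33], [103, 85]]
... * rho(c^-1) = [[10, -3], [-13, 4]]  ->  [[-29, 12], [-75, 31]]
... * rho(b^-1) = [[5, -2], [13, -5]]  ->  [[11, -2], [28, -5]]
tr = 11 + -5 = 6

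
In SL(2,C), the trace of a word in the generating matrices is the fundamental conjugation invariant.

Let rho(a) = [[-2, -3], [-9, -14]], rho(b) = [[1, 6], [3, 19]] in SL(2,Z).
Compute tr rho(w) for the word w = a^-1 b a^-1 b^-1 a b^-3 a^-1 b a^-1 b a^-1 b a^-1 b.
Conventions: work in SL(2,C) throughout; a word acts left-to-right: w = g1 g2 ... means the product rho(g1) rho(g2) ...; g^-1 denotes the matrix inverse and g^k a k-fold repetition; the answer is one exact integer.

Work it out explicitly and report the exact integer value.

rho(a^-1) = [[-14, 3], [9, -2]]
... * rho(b) = [[1, 6], [3, 19]]  ->  [[-5, -27], [3, 16]]
... * rho(a^-1) = [[-14, 3], [9, -2]]  ->  [[-173, 39], [102, -23]]
... * rho(b^-1) = [[19, -6], [-3, 1]]  ->  [[-3404, 1077], [2007, -635]]
... * rho(a) = [[-2, -3], [-9, -14]]  ->  [[-2885, -4866], [1701, 2869]]
... * rho(b^-1) = [[19, -6], [-3, 1]]  ->  [[-40217, 12444], [23712, -7337]]
... * rho(b^-1) = [[19, -6], [-3, 1]]  ->  [[-801455, 253746], [472539, -149609]]
... * rho(b^-1) = [[19, -6], [-3, 1]]  ->  [[-15988883, 5062476], [9427068, -2984843]]
... * rho(a^-1) = [[-14, 3], [9, -2]]  ->  [[269406646, -58091601], [-158842539, 34250890]]
... * rho(b) = [[1, 6], [3, 19]]  ->  [[95131843, 512699457], [-56089869, -302288324]]
... * rho(a^-1) = [[-14, 3], [9, -2]]  ->  [[3282449311, -740003385], [-1935336750, 436307041]]
... * rho(b) = [[1, 6], [3, 19]]  ->  [[1062439156, 5634631551], [-626415627, -3322186721]]
... * rho(a^-1) = [[-14, 3], [9, -2]]  ->  [[35837535775, -8081945634], [-21129861711, 4765126561]]
... * rho(b) = [[1, 6], [3, 19]]  ->  [[11591698873, 61468247604], [-6834482028, -36241765607]]
... * rho(a^-1) = [[-14, 3], [9, -2]]  ->  [[390930444214, -88161398589], [-230493142071, 51980085130]]
... * rho(b) = [[1, 6], [3, 19]]  ->  [[126446248447, 670516092093], [-74552886681, -395337234956]]
tr = 126446248447 + -395337234956 = -268890986509

-268890986509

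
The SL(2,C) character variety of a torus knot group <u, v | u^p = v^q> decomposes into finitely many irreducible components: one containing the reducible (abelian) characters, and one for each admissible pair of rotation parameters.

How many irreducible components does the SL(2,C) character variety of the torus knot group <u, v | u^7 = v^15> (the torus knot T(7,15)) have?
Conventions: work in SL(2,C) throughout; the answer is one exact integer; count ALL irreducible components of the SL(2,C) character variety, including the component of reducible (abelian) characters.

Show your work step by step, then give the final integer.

Gamma = < u, v | u^7 = v^15 > (torus knot T(7,15)); the central element u^7 = v^15 acts as +I or -I in any irreducible SL(2,C) representation.
So on each irreducible component the traces are pinned: tr(u) = 2*cos(pi*alpha/7) with 1 <= alpha <= 6, tr(v) = 2*cos(pi*beta/15) with 1 <= beta <= 14.
u^7 = (-1)^alpha I and v^15 = (-1)^beta I must agree, so alpha and beta have equal parity.
Counting: 3 odd alphas x 7 odd betas + 3 even alphas x 7 even betas = 21 + 21 = 42.
components with irreducible characters: 42; plus the single component of reducible (abelian) characters: total 43.

43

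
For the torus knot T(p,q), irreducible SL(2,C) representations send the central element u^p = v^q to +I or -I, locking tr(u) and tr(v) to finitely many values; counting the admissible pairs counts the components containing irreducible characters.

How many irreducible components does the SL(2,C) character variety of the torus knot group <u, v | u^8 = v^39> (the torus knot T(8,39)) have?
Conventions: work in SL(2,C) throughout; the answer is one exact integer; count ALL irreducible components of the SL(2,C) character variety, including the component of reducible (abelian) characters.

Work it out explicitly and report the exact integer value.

Gamma = < u, v | u^8 = v^39 > (torus knot T(8,39)); the central element u^8 = v^39 acts as +I or -I in any irreducible SL(2,C) representation.
On an irreducible component, tr(u) is locked at 2*cos(pi*alpha/8) for some alpha in 1..7, and tr(v) at 2*cos(pi*beta/39) for some beta in 1..38.
u^8 = (-1)^alpha I and v^39 = (-1)^beta I must agree, so alpha and beta have equal parity.
Counting: 4 odd alphas x 19 odd betas + 3 even alphas x 19 even betas = 76 + 57 = 133.
Total: 133 irreducible-character components + 1 reducible (abelian) component = 134.

134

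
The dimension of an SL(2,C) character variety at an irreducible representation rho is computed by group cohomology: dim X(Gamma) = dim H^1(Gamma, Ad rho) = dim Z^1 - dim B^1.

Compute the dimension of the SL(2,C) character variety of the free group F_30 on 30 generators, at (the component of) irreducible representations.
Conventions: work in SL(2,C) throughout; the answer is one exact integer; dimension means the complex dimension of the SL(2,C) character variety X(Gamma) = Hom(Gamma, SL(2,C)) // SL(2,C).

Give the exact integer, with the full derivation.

The free group F_30: 30 generators, no relators.
A cocycle picks one sl_2 vector per generator freely, giving dim Z^1 = 3*30 = 90.
dim B^1 = 3: the coboundary map is injective because an irreducible image has centralizer 0 in sl_2.
dim X = dim H^1 = dim Z^1 - dim B^1 = 90 - 3 = 87.

87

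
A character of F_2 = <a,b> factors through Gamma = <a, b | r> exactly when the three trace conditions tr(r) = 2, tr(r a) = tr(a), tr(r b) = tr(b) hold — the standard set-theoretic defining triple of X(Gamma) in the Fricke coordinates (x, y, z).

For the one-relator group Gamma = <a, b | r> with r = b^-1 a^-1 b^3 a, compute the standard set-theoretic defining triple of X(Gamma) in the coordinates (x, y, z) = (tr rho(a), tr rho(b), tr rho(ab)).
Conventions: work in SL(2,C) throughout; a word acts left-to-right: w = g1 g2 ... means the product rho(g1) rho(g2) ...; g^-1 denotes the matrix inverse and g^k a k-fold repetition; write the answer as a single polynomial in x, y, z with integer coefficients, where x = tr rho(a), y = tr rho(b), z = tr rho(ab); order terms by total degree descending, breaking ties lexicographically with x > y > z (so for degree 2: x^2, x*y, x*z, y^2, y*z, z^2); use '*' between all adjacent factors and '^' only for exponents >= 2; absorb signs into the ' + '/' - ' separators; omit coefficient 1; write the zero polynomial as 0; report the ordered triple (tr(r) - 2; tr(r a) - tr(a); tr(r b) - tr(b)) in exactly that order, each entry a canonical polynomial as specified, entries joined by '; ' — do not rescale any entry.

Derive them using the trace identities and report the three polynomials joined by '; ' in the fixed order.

tr(b^2) = tr(b)*tr(b) - tr(1) = y^2 - 2
tr(b^3) = tr(b)*tr(b^2) - tr(b) = y^3 - 3*y
tr(a b^2) = tr(b)*tr(a b) - tr(a) = y*z - x
tr(b a b^2) = tr(b)*tr(a b^2) - tr(a b) = y^2*z - x*y - z
tr(b^3 a b) = tr(b)*tr(b a b^2) - tr(b a b) = y^3*z - x*y^2 - 2*y*z + x
tr(a b a b) = tr(a b)*tr(a b) - tr(1)   [split at repeated a] = z^2 - 2
tr(a b a) = tr(a)*tr(b a) - tr(b) = x*z - y
tr(b a b a b) = tr(b)*tr(a b a b) - tr(a b a) = y*z^2 - x*z - y
tr(b^3 a b a) = tr(b)*tr(b a b a b) - tr(b a b a) = y^2*z^2 - x*y*z - y^2 - z^2 + 2
tr(a^-1 b^3 a b) = tr(b^3 a b)*tr(a) - tr(b^3 a b a) = x*y^3*z - x^2*y^2 - y^2*z^2 - x*y*z + x^2 + y^2 + z^2 - 2
tr(b^-1 a^-1 b^3 a) = tr(a^-1 b^3 a)*tr(b) - tr(a^-1 b^3 a b) = -x*y^3*z + x^2*y^2 + y^4 + y^2*z^2 + x*y*z - x^2 - 4*y^2 - z^2 + 2
tr(b^2 a^2) = tr(a)*tr(b^2 a) - tr(b^2)  (reduce the a square) = x*y*z - x^2 - y^2 + 2
tr(a b^3 a) = tr(b)*tr(a^2 b^2) - tr(a^2 b)  (reduce the b square) = x*y^2*z - x^2*y - y^3 - x*z + 3*y
tr(a b^3 a^2) = tr(a)*tr(a b^3 a) - tr(a b^3)  (reduce the a square) = x^2*y^2*z - x^3*y - x*y^3 - x^2*z - y^2*z + 4*x*y + z
tr(b a^2 b a b) = tr(a)*tr(b a b^2 a) - tr(b a b^2)  (reduce the a square) = x*y*z^2 - x^2*z - y^2*z + z
tr(b a^2 b a) = tr(a)*tr(b a b a) - tr(b a b)  (reduce the a square) = x*z^2 - y*z - x
tr(a b^3 a^2 b) = tr(b)*tr(b a^2 b a b) - tr(b a^2 b a)  (reduce the b square) = x*y^2*z^2 - x^2*y*z - y^3*z - x*z^2 + 2*y*z + x
tr(b^3 a^2 b^-1 a) = tr(a b^3 a^2)*tr(b) - tr(a b^3 a^2 b)  (eliminate b^-1) = x^2*y^3*z - x^3*y^2 - x*y^4 - x*y^2*z^2 + 4*x*y^2 + x*z^2 - y*z - x
tr(b^-1 a^-1 b^3 a^2) = tr(b^3 a^2 b^-1)*tr(a) - tr(b^3 a^2 b^-1 a)  (eliminate a^-1) = -x^2*y^3*z + x^3*y^2 + x*y^4 + x*y^2*z^2 + x^2*y*z - x^3 - 5*x*y^2 - x*z^2 + y*z + 3*x
assemble the triple (tr(r) - 2; tr(r a) - x; tr(r b) - y)

-x*y^3*z + x^2*y^2 + y^4 + y^2*z^2 + x*y*z - x^2 - 4*y^2 - z^2; -x^2*y^3*z + x^3*y^2 + x*y^4 + x*y^2*z^2 + x^2*y*z - x^3 - 5*x*y^2 - x*z^2 + y*z + 2*x; y^3 - 4*y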